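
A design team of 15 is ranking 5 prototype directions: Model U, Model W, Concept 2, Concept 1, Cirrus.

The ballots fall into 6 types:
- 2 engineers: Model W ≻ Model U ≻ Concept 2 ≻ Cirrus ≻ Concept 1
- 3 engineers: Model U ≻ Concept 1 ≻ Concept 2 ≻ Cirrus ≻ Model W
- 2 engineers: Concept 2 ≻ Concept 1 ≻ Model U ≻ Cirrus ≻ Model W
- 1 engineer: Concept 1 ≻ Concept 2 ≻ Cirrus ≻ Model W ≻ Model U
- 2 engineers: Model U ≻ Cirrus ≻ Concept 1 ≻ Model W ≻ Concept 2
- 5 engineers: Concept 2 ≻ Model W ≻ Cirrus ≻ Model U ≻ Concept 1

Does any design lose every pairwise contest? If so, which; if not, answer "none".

Pairwise majorities:
Model U vs Model W: Model W, 8–7.
Model U vs Concept 2: 2+3+2 = 7 for Model U, 8 for Concept 2 — Concept 2 by 8–7.
Model U vs Concept 1: Model U wins 12–3.
Model U–Cirrus: Model U 9–6.
Model W vs Concept 2: Model W preferred on 2+2 = 4 ballots; Concept 2 wins 11–4.
Model W vs Concept 1: Concept 1, 8–7.
Model W vs Cirrus: 2+5 = 7 for Model W, 8 for Cirrus — Cirrus by 8–7.
Concept 2–Concept 1: Concept 2 9–6.
Concept 2 vs Cirrus: Concept 2 is ranked higher on 2+3+2+1+5 = 13 ballots, Cirrus on 2. Concept 2 wins 13–2.
Concept 1 vs Cirrus: Cirrus wins 9–6.
No design is winless: Model U beats Concept 1; Model W beats Model U; Concept 2 beats Model U; Concept 1 beats Model W; Cirrus beats Model W. There is no Condorcet loser.

none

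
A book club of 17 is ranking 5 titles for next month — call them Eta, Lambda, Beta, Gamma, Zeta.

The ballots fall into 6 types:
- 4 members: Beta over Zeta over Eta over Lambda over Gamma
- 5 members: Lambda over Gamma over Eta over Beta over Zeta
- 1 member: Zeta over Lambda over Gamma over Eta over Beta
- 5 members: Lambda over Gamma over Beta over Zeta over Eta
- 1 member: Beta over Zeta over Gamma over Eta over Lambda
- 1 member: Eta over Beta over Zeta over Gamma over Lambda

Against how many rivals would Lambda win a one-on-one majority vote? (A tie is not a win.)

4

Lambda against each rival (17 members):
Lambda vs Eta: 11 to 6, Lambda.
Lambda vs Beta: Lambda wins 11–6.
Lambda vs Gamma: Lambda preferred on 4+5+1+5 = 15 ballots; Lambda wins 15–2.
Lambda–Zeta: Lambda 10–7.
Lambda beats Eta, Beta, Gamma, Zeta — 4 pairwise wins.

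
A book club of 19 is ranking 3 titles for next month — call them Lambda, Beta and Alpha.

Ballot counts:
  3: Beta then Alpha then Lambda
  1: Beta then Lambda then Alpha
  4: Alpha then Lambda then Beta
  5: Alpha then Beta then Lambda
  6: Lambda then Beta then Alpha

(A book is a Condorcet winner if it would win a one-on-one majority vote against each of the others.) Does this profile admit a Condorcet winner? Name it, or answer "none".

Check each pair by majority over 19 ballots:
Lambda vs Beta: 4+6 = 10 for Lambda, 9 for Beta — Lambda by 10–9.
Lambda vs Alpha: Lambda is ranked higher on 1+6 = 7 ballots, Alpha on 12. Alpha wins 12–7.
Beta vs Alpha: Beta preferred on 3+1+6 = 10 ballots; Beta wins 10–9.
No book is unbeaten: Lambda loses to Alpha; Beta loses to Lambda; Alpha loses to Beta. In particular Lambda beats Beta beats Alpha beats Lambda is a majority cycle — no Condorcet winner exists.

none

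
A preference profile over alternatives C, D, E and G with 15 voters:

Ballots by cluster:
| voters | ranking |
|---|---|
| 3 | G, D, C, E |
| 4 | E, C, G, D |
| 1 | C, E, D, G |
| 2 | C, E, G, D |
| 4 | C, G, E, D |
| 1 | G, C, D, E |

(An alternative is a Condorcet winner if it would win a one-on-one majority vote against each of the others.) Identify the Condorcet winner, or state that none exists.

Check each pair by majority over 15 ballots:
C vs D: C, 12–3.
C vs E: C wins 11–4.
C vs G: C wins 11–4.
D vs E: E, 11–4.
D–G: G 14–1.
E vs G: G, 8–7.
Only C has no losses; C is the Condorcet winner.

C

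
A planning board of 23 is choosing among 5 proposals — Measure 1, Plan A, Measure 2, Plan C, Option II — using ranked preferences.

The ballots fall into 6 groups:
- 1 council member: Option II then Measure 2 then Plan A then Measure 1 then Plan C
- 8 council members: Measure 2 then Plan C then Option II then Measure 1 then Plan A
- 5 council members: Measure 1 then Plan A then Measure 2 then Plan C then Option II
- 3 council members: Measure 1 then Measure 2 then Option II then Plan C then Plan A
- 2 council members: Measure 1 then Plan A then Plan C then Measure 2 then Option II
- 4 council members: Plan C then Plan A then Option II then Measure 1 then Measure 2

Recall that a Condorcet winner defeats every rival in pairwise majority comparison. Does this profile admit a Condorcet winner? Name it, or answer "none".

none

Head-to-head results (23 council members):
Measure 1 vs Plan A: 8+5+3+2 = 18 for Measure 1, 5 for Plan A — Measure 1 by 18–5.
Measure 1 vs Measure 2: 14 to 9, Measure 1.
Measure 1 vs Plan C: 11 to 12, Plan C.
Measure 1 vs Option II: 10 to 13, Option II.
Plan A vs Measure 2: 5+2+4 = 11 for Plan A, 12 for Measure 2 — Measure 2 by 12–11.
Plan A vs Plan C: Plan A is ranked higher on 1+5+2 = 8 ballots, Plan C on 15. Plan C wins 15–8.
Plan A vs Option II: 5+2+4 = 11 for Plan A, 12 for Option II — Option II by 12–11.
Measure 2 vs Plan C: 1+8+5+3 = 17 for Measure 2, 6 for Plan C — Measure 2 by 17–6.
Measure 2 vs Option II: 18 to 5, Measure 2.
Plan C vs Option II: 19 to 4, Plan C.
No option is unbeaten: Measure 1 loses to Plan C; Plan A loses to Measure 1; Measure 2 loses to Measure 1; Plan C loses to Measure 2; Option II loses to Measure 2. In particular Measure 1 > Measure 2 > Plan C > Measure 1 is a majority cycle — no Condorcet winner exists.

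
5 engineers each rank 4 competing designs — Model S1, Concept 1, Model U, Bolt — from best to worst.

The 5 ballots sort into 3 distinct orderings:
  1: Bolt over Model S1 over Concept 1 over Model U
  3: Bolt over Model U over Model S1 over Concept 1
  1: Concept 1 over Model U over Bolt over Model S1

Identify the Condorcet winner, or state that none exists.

Bolt

Head-to-head results (5 engineers):
Model S1 vs Concept 1: 1+3 = 4 for Model S1, 1 for Concept 1 — Model S1 by 4–1.
Model S1 vs Model U: Model S1 preferred on 1 ballot; Model U wins 4–1.
Model S1 vs Bolt: Model S1 is ranked higher on 0 ballots, Bolt on 5. Bolt wins 5–0.
Concept 1 vs Model U: Concept 1 preferred on 1+1 = 2 ballots; Model U wins 3–2.
Concept 1 vs Bolt: 1 to 4, Bolt.
Model U vs Bolt: 1 for Model U, 4 for Bolt — Bolt by 4–1.
Bolt beats each of Model S1, Concept 1, Model U — Bolt is the Condorcet winner.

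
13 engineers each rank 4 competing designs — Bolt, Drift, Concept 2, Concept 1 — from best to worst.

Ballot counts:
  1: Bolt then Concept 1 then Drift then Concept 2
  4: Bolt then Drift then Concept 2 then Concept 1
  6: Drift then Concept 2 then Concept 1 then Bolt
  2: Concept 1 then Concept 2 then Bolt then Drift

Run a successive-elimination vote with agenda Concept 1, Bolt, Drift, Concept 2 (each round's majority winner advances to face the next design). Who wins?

Drift

Round 1: Concept 1 vs Bolt — 8–5, Concept 1 advances.
Round 2: Concept 1 vs Drift — 3–10, Drift advances.
Round 3: Drift vs Concept 2 — 11–2, Drift advances.
The agenda winner is Drift.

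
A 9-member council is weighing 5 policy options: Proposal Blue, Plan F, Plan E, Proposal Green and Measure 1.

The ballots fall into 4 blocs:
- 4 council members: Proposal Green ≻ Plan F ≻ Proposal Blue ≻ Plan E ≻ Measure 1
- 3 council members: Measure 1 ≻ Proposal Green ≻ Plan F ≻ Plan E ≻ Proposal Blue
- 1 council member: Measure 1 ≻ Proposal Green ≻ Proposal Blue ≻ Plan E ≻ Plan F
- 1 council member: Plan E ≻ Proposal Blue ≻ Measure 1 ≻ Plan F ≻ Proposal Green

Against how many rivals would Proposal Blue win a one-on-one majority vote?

Proposal Blue against each rival (9 council members):
Proposal Blue vs Plan F: Plan F, 7–2.
Proposal Blue vs Plan E: Proposal Blue, 5–4.
Proposal Blue vs Proposal Green: Proposal Green, 8–1.
Proposal Blue vs Measure 1: 4+1 = 5 for Proposal Blue, 4 for Measure 1 — Proposal Blue by 5–4.
Proposal Blue beats Plan E, Measure 1; loses to Plan F, Proposal Green — 2 pairwise wins.

2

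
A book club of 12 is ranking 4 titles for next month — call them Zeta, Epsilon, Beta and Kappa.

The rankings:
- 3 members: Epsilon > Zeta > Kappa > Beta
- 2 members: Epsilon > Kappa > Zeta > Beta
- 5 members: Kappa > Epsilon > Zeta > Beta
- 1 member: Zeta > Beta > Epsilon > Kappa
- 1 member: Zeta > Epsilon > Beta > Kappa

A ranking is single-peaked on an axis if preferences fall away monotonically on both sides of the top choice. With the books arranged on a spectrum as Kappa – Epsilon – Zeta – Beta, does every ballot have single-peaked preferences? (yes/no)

Axis positions: Kappa=1, Epsilon=2, Zeta=3, Beta=4.
Group 1 (peak Epsilon at position 2): ranking walks positions 2-3-1-4, expanding outward from the peak — single-peaked.
Group 2 (peak Epsilon at position 2): ranking walks positions 2-1-3-4, expanding outward from the peak — single-peaked.
Group 3 (peak Kappa at position 1): ranking walks positions 1-2-3-4, expanding outward from the peak — single-peaked.
Group 4 (peak Zeta at position 3): ranking walks positions 3-4-2-1, expanding outward from the peak — single-peaked.
Group 5 (peak Zeta at position 3): ranking walks positions 3-2-4-1, expanding outward from the peak — single-peaked.
Every ranking is single-peaked on this axis.

yes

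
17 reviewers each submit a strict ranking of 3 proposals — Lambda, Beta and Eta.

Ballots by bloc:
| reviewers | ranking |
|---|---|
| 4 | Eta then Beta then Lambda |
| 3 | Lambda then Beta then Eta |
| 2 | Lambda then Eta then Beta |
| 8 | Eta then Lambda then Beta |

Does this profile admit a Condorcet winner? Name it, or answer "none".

Head-to-head results (17 reviewers):
Lambda vs Beta: Lambda is ranked higher on 3+2+8 = 13 ballots, Beta on 4. Lambda wins 13–4.
Lambda vs Eta: Lambda preferred on 3+2 = 5 ballots; Eta wins 12–5.
Beta vs Eta: 3 to 14, Eta.
Eta wins every pairwise contest, so Eta is the Condorcet winner.

Eta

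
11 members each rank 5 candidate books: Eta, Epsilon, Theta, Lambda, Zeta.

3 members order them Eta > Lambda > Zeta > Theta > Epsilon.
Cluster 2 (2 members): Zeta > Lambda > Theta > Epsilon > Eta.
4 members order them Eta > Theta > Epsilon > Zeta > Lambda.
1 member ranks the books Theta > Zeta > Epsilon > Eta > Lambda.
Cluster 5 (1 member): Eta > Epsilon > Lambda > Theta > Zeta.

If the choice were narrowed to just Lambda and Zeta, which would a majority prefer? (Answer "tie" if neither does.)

Ballots ranking Lambda above Zeta: 3 + 1 = 4.
Ballots ranking Zeta above Lambda: 11 − 4 = 7.
Zeta wins the head-to-head 7–4.

Zeta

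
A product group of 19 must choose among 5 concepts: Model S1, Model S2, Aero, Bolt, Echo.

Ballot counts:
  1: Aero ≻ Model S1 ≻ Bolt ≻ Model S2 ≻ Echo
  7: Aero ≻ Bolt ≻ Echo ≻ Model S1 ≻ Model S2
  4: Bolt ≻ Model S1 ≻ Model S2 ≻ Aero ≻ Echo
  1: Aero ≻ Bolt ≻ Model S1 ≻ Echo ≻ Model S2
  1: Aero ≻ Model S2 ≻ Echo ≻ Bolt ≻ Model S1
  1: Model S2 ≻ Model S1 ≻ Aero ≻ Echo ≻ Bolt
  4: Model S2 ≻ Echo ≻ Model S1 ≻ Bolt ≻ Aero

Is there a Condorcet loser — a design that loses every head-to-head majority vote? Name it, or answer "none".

none

Head-to-head results (19 engineers):
Model S1 vs Model S2: Model S1 wins 13–6.
Model S1 vs Aero: Aero, 10–9.
Model S1 vs Bolt: Bolt, 13–6.
Model S1 vs Echo: Echo, 12–7.
Model S2 vs Aero: Aero, 10–9.
Model S2–Bolt: Bolt 13–6.
Model S2 vs Echo: Model S2, 11–8.
Aero vs Bolt: Aero, 11–8.
Aero–Echo: Aero 15–4.
Bolt–Echo: Bolt 13–6.
No design is winless: Model S1 beats Model S2; Model S2 beats Echo; Aero beats Model S1; Bolt beats Model S1; Echo beats Model S1. There is no Condorcet loser.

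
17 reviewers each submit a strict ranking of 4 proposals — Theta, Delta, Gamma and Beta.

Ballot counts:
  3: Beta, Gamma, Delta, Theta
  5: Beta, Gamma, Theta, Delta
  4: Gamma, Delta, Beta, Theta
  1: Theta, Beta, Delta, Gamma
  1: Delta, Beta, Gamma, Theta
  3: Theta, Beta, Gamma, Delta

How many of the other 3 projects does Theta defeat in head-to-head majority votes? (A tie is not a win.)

Theta against each rival (17 reviewers):
Theta vs Delta: Theta preferred on 5+1+3 = 9 ballots; Theta wins 9–8.
Theta vs Gamma: Theta preferred on 1+3 = 4 ballots; Gamma wins 13–4.
Theta vs Beta: 4 to 13, Beta.
Theta beats Delta; loses to Gamma, Beta — 1 pairwise win.

1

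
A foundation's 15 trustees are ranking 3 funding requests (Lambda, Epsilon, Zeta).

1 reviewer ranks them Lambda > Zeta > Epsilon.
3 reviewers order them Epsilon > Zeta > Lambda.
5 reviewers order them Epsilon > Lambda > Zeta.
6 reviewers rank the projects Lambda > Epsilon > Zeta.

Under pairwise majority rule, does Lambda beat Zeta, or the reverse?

Ballots ranking Lambda above Zeta: 1 + 5 + 6 = 12.
Ballots ranking Zeta above Lambda: 15 − 12 = 3.
Lambda wins the head-to-head 12–3.

Lambda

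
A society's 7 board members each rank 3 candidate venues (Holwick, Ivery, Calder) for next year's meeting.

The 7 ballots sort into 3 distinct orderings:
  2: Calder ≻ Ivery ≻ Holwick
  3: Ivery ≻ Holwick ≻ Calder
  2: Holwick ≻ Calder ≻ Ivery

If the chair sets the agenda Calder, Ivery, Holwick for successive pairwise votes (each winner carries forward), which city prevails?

Round 1: Calder vs Ivery — 4–3, Calder advances.
Round 2: Calder vs Holwick — 2–5, Holwick advances.
Holwick survives the agenda.

Holwick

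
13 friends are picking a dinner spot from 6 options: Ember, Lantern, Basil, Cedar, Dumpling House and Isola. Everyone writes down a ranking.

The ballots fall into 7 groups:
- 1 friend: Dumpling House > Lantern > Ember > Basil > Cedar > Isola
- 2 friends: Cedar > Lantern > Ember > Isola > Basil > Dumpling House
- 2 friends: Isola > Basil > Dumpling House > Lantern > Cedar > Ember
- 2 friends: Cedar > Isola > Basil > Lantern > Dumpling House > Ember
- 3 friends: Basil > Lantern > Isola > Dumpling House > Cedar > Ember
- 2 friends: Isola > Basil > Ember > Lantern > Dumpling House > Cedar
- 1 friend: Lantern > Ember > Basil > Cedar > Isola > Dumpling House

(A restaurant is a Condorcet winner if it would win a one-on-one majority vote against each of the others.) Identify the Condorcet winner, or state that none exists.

none

Head-to-head results (13 friends):
Ember vs Lantern: 2 to 11, Lantern.
Ember vs Basil: Ember is ranked higher on 1+2+1 = 4 ballots, Basil on 9. Basil wins 9–4.
Ember vs Cedar: 4 to 9, Cedar.
Ember vs Dumpling House: Ember is ranked higher on 2+2+1 = 5 ballots, Dumpling House on 8. Dumpling House wins 8–5.
Ember vs Isola: 4 to 9, Isola.
Lantern vs Basil: 4 to 9, Basil.
Lantern vs Cedar: Lantern is ranked higher on 1+2+3+2+1 = 9 ballots, Cedar on 4. Lantern wins 9–4.
Lantern vs Dumpling House: Lantern preferred on 2+2+3+2+1 = 10 ballots; Lantern wins 10–3.
Lantern vs Isola: 7 to 6, Lantern.
Basil vs Cedar: Basil preferred on 1+2+3+2+1 = 9 ballots; Basil wins 9–4.
Basil vs Dumpling House: Basil preferred on 2+2+2+3+2+1 = 12 ballots; Basil wins 12–1.
Basil vs Isola: 5 to 8, Isola.
Cedar vs Dumpling House: Cedar is ranked higher on 2+2+1 = 5 ballots, Dumpling House on 8. Dumpling House wins 8–5.
Cedar vs Isola: Cedar preferred on 1+2+2+1 = 6 ballots; Isola wins 7–6.
Dumpling House vs Isola: 1 for Dumpling House, 12 for Isola — Isola by 12–1.
Every restaurant loses at least once (Ember loses to Lantern; Lantern loses to Basil; Basil loses to Isola; Cedar loses to Lantern; Dumpling House loses to Lantern; Isola loses to Lantern). The majority relation contains the cycle Lantern > Isola > Basil > Lantern, so there is no Condorcet winner.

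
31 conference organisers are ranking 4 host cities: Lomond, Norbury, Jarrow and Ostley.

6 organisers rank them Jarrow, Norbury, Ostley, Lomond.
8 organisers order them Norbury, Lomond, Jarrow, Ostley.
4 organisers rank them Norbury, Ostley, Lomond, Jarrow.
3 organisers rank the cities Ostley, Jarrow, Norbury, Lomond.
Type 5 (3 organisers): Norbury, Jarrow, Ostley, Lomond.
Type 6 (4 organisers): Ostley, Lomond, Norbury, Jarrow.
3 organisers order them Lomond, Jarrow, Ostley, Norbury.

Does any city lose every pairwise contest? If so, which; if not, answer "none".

Head-to-head results (31 organisers):
Lomond–Norbury: Norbury 24–7.
Lomond vs Jarrow: Lomond wins 19–12.
Lomond–Ostley: Ostley 20–11.
Norbury vs Jarrow: Norbury preferred on 8+4+3+4 = 19 ballots; Norbury wins 19–12.
Norbury vs Ostley: Norbury, 21–10.
Jarrow vs Ostley: Jarrow wins 20–11.
Each city has at least one pairwise win (Lomond beats Jarrow; Norbury beats Lomond; Jarrow beats Ostley; Ostley beats Lomond) — no Condorcet loser.

none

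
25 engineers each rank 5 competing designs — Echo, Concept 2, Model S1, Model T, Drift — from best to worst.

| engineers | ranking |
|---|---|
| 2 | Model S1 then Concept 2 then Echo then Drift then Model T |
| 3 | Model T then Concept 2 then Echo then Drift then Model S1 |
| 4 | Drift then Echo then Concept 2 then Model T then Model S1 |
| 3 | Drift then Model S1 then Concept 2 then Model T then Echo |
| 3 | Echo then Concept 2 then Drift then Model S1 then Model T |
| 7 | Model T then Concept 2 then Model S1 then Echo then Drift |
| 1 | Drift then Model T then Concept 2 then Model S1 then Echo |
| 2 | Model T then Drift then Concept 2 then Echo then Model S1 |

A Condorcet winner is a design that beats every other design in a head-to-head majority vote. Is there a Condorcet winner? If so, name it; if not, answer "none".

none

Check each pair by majority over 25 ballots:
Echo–Concept 2: Concept 2 18–7.
Echo–Model S1: Model S1 13–12.
Echo vs Model T: Model T, 16–9.
Echo vs Drift: Echo wins 15–10.
Concept 2 vs Model S1: Concept 2 wins 20–5.
Concept 2–Model T: Model T 13–12.
Concept 2–Drift: Concept 2 15–10.
Model S1 vs Model T: Model T wins 17–8.
Model S1 vs Drift: Drift, 16–9.
Model T vs Drift: Drift wins 13–12.
Each design drops at least one matchup (Echo loses to Concept 2; Concept 2 loses to Model T; Model S1 loses to Concept 2; Model T loses to Drift; Drift loses to Echo); the cycle Echo > Drift > Model S1 > Echo rules out a Condorcet winner.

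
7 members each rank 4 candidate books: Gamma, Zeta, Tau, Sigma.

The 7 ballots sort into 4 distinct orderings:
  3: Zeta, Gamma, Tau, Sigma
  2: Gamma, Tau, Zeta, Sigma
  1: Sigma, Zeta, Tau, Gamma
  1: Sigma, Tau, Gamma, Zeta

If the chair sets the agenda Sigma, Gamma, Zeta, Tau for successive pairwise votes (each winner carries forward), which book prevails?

Zeta

Round 1: Sigma vs Gamma — 2–5, Gamma advances.
Round 2: Gamma vs Zeta — 3–4, Zeta advances.
Round 3: Zeta vs Tau — 4–3, Zeta advances.
Zeta survives the agenda.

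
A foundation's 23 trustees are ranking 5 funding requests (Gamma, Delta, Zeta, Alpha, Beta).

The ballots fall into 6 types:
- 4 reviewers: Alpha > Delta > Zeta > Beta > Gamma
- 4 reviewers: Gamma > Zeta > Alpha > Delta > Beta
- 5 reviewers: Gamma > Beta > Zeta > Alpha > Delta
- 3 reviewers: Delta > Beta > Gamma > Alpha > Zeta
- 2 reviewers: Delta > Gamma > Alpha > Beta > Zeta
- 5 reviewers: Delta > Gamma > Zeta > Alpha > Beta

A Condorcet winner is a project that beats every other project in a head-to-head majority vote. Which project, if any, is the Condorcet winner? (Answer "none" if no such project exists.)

Check each pair by majority over 23 ballots:
Gamma vs Delta: 9 to 14, Delta.
Gamma vs Zeta: 4+5+3+2+5 = 19 for Gamma, 4 for Zeta — Gamma by 19–4.
Gamma vs Alpha: Gamma is ranked higher on 4+5+3+2+5 = 19 ballots, Alpha on 4. Gamma wins 19–4.
Gamma vs Beta: Gamma is ranked higher on 4+5+2+5 = 16 ballots, Beta on 7. Gamma wins 16–7.
Delta vs Zeta: 4+3+2+5 = 14 for Delta, 9 for Zeta — Delta by 14–9.
Delta vs Alpha: 10 to 13, Alpha.
Delta vs Beta: 18 to 5, Delta.
Zeta vs Alpha: 14 to 9, Zeta.
Zeta vs Beta: Zeta is ranked higher on 4+4+5 = 13 ballots, Beta on 10. Zeta wins 13–10.
Alpha vs Beta: 4+4+2+5 = 15 for Alpha, 8 for Beta — Alpha by 15–8.
No project is unbeaten: Gamma loses to Delta; Delta loses to Alpha; Zeta loses to Gamma; Alpha loses to Gamma; Beta loses to Gamma. In particular Gamma > Alpha > Delta > Gamma is a majority cycle — no Condorcet winner exists.

none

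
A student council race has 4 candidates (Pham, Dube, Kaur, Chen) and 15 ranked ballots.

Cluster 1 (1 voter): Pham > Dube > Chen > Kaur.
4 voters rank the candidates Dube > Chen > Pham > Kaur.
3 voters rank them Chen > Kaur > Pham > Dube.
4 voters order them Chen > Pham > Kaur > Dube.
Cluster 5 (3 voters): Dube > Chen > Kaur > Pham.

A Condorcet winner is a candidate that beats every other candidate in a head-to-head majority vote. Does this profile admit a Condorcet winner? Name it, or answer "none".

none

Check each pair by majority over 15 ballots:
Pham vs Dube: Pham is ranked higher on 1+3+4 = 8 ballots, Dube on 7. Pham wins 8–7.
Pham vs Kaur: Pham preferred on 1+4+4 = 9 ballots; Pham wins 9–6.
Pham vs Chen: 1 for Pham, 14 for Chen — Chen by 14–1.
Dube vs Kaur: 8 to 7, Dube.
Dube vs Chen: Dube preferred on 1+4+3 = 8 ballots; Dube wins 8–7.
Kaur vs Chen: Kaur preferred on 0 ballots; Chen wins 15–0.
Each candidate drops at least one matchup (Pham loses to Chen; Dube loses to Pham; Kaur loses to Pham; Chen loses to Dube); the cycle Pham → Dube → Chen → Pham rules out a Condorcet winner.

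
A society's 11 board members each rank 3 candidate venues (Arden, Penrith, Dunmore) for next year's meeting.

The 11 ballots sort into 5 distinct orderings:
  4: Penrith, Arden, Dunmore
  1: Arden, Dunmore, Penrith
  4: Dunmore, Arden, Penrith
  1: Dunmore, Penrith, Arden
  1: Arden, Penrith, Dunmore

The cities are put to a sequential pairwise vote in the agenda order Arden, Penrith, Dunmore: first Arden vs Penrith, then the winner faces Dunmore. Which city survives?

Round 1: Arden vs Penrith — 6–5, Arden advances.
Round 2: Arden vs Dunmore — 6–5, Arden advances.
The agenda winner is Arden.

Arden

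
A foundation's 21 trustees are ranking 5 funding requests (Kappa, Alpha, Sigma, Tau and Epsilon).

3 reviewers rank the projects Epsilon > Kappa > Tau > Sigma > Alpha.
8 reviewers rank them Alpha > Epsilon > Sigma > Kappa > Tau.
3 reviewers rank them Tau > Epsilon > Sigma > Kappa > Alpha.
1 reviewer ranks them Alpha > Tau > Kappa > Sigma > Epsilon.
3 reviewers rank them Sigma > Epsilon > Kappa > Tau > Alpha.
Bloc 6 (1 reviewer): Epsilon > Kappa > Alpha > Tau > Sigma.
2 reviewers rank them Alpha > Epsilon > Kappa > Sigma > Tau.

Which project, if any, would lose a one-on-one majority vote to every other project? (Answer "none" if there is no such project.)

Tau

Pairwise majorities:
Kappa vs Alpha: Alpha wins 11–10.
Kappa vs Sigma: 7 to 14, Sigma.
Kappa vs Tau: Kappa, 17–4.
Kappa–Epsilon: Epsilon 20–1.
Alpha vs Sigma: Alpha is ranked higher on 8+1+1+2 = 12 ballots, Sigma on 9. Alpha wins 12–9.
Alpha vs Tau: Alpha, 12–9.
Alpha–Epsilon: Alpha 11–10.
Sigma–Tau: Sigma 13–8.
Sigma vs Epsilon: Epsilon wins 17–4.
Tau vs Epsilon: Epsilon wins 17–4.
Only Tau has no wins; Tau is the Condorcet loser.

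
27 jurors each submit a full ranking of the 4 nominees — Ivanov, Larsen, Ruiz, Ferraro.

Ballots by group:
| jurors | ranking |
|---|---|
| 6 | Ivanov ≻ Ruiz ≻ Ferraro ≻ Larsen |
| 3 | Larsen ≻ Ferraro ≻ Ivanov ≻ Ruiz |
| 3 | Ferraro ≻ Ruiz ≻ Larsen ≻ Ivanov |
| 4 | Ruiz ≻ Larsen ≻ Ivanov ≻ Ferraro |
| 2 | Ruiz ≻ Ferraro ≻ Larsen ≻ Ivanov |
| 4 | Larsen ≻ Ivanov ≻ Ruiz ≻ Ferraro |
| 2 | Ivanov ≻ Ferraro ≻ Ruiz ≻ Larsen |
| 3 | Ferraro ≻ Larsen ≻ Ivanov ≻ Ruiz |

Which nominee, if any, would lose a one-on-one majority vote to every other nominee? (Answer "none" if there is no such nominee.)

none

Head-to-head results (27 jurors):
Ivanov–Larsen: Larsen 19–8.
Ivanov vs Ruiz: Ivanov is ranked higher on 6+3+4+2+3 = 18 ballots, Ruiz on 9. Ivanov wins 18–9.
Ivanov–Ferraro: Ivanov 16–11.
Larsen vs Ruiz: Larsen preferred on 3+4+3 = 10 ballots; Ruiz wins 17–10.
Larsen vs Ferraro: Larsen preferred on 3+4+4 = 11 ballots; Ferraro wins 16–11.
Ruiz vs Ferraro: Ruiz wins 16–11.
No nominee is winless: Ivanov beats Ruiz; Larsen beats Ivanov; Ruiz beats Larsen; Ferraro beats Larsen. There is no Condorcet loser.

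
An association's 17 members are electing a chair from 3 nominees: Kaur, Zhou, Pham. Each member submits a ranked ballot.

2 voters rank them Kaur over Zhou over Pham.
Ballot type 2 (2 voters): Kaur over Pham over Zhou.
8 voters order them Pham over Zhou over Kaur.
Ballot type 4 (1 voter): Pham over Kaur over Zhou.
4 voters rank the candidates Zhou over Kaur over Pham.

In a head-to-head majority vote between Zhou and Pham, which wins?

Pham

Ballots ranking Zhou above Pham: 2 + 4 = 6.
Ballots ranking Pham above Zhou: 17 − 6 = 11.
Pham wins the head-to-head 11–6.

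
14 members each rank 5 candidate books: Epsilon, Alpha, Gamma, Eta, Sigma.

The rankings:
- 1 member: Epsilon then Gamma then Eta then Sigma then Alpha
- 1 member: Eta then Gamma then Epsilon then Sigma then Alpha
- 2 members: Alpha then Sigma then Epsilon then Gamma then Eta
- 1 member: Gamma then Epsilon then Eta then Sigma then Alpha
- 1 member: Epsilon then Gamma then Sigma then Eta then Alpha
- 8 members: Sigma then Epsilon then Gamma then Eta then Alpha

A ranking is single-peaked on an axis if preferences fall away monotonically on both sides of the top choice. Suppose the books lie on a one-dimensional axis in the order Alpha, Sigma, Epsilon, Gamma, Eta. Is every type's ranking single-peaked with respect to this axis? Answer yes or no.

Axis positions: Alpha=1, Sigma=2, Epsilon=3, Gamma=4, Eta=5.
Type 1 (peak Epsilon at position 3): ranking walks positions 3-4-5-2-1, expanding outward from the peak — single-peaked.
Type 2 (peak Eta at position 5): ranking walks positions 5-4-3-2-1, expanding outward from the peak — single-peaked.
Type 3 (peak Alpha at position 1): ranking walks positions 1-2-3-4-5, expanding outward from the peak — single-peaked.
Type 4 (peak Gamma at position 4): ranking walks positions 4-3-5-2-1, expanding outward from the peak — single-peaked.
Type 5 (peak Epsilon at position 3): ranking walks positions 3-4-2-5-1, expanding outward from the peak — single-peaked.
Type 6 (peak Sigma at position 2): ranking walks positions 2-3-4-5-1, expanding outward from the peak — single-peaked.
Every ranking is single-peaked on this axis.

yes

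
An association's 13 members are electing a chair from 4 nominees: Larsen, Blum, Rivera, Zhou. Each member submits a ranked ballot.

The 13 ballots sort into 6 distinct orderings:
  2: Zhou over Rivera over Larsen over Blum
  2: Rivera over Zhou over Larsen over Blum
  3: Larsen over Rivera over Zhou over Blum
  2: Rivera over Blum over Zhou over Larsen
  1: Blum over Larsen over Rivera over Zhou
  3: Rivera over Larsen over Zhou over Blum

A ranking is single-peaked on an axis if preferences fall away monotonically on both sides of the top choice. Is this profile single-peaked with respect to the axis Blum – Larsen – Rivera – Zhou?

Axis positions: Blum=1, Larsen=2, Rivera=3, Zhou=4.
Cluster 1 (peak Zhou at position 4): ranking walks positions 4-3-2-1, expanding outward from the peak — single-peaked.
Cluster 2 (peak Rivera at position 3): ranking walks positions 3-4-2-1, expanding outward from the peak — single-peaked.
Cluster 3 (peak Larsen at position 2): ranking walks positions 2-3-4-1, expanding outward from the peak — single-peaked.
Cluster 4: ranking walks positions 3-1-4-2; Blum is ranked above Larsen even though Larsen lies between Blum and the peak Rivera on the axis — preferences dip and rise again. Not single-peaked.
Cluster 5 (peak Blum at position 1): ranking walks positions 1-2-3-4, expanding outward from the peak — single-peaked.
Cluster 6 (peak Rivera at position 3): ranking walks positions 3-2-4-1, expanding outward from the peak — single-peaked.
Cluster 4 violates single-peakedness, so the profile is not single-peaked on this axis.

no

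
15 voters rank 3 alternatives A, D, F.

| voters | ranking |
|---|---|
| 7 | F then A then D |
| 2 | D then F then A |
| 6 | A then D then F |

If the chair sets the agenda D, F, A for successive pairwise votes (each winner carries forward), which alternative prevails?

Round 1: D vs F — 8–7, D advances.
Round 2: D vs A — 2–13, A advances.
A survives the agenda.

A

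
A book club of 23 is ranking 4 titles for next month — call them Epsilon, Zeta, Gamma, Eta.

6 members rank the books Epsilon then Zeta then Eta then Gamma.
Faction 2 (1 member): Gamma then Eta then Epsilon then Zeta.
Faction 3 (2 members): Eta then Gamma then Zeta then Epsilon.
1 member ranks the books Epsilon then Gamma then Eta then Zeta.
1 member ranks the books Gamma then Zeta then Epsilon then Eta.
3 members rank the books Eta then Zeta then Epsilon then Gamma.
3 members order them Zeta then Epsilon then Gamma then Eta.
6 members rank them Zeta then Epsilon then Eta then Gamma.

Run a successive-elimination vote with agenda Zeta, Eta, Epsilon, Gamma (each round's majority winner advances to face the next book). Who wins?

Round 1: Zeta vs Eta — 16–7, Zeta advances.
Round 2: Zeta vs Epsilon — 15–8, Zeta advances.
Round 3: Zeta vs Gamma — 18–5, Zeta advances.
The agenda winner is Zeta.

Zeta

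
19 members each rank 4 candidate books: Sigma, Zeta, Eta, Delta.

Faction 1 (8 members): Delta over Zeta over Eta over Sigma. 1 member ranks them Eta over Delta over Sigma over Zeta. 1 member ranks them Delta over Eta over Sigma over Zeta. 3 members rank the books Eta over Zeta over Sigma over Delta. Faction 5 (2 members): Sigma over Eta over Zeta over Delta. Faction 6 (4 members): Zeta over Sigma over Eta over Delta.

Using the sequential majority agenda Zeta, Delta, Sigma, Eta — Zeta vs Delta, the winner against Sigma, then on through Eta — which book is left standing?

Eta

Round 1: Zeta vs Delta — 9–10, Delta advances.
Round 2: Delta vs Sigma — 10–9, Delta advances.
Round 3: Delta vs Eta — 9–10, Eta advances.
The agenda winner is Eta.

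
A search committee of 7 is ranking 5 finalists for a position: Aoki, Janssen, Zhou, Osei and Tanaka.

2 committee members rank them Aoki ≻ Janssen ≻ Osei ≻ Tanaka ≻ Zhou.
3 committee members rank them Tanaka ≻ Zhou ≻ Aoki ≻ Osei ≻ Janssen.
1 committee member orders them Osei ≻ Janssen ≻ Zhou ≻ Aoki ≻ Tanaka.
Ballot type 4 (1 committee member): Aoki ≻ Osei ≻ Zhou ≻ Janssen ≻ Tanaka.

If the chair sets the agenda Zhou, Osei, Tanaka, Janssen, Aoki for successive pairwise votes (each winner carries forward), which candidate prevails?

Aoki

Round 1: Zhou vs Osei — 3–4, Osei advances.
Round 2: Osei vs Tanaka — 4–3, Osei advances.
Round 3: Osei vs Janssen — 5–2, Osei advances.
Round 4: Osei vs Aoki — 1–6, Aoki advances.
The agenda winner is Aoki.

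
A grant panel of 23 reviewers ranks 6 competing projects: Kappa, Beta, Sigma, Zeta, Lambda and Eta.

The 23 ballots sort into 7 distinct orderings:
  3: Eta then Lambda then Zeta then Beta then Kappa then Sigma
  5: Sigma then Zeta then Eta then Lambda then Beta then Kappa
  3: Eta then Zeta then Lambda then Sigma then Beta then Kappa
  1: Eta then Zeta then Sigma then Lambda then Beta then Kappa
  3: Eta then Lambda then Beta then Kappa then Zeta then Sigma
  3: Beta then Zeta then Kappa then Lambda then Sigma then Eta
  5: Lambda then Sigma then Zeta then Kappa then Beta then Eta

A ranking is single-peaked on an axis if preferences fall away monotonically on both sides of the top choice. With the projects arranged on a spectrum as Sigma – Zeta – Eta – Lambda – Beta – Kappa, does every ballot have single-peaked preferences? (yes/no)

Axis positions: Sigma=1, Zeta=2, Eta=3, Lambda=4, Beta=5, Kappa=6.
Group 1 (peak Eta at position 3): ranking walks positions 3-4-2-5-6-1, expanding outward from the peak — single-peaked.
Group 2 (peak Sigma at position 1): ranking walks positions 1-2-3-4-5-6, expanding outward from the peak — single-peaked.
Group 3 (peak Eta at position 3): ranking walks positions 3-2-4-1-5-6, expanding outward from the peak — single-peaked.
Group 4 (peak Eta at position 3): ranking walks positions 3-2-1-4-5-6, expanding outward from the peak — single-peaked.
Group 5 (peak Eta at position 3): ranking walks positions 3-4-5-6-2-1, expanding outward from the peak — single-peaked.
Group 6: ranking walks positions 5-2-6-4-1-3; Zeta is ranked above Lambda even though Lambda lies between Zeta and the peak Beta on the axis — preferences dip and rise again. Not single-peaked.
Group 7: ranking walks positions 4-1-2-6-5-3; Sigma is ranked above Eta even though Eta lies between Sigma and the peak Lambda on the axis — preferences dip and rise again. Not single-peaked.
Group 6 violates single-peakedness, so the profile is not single-peaked on this axis.

no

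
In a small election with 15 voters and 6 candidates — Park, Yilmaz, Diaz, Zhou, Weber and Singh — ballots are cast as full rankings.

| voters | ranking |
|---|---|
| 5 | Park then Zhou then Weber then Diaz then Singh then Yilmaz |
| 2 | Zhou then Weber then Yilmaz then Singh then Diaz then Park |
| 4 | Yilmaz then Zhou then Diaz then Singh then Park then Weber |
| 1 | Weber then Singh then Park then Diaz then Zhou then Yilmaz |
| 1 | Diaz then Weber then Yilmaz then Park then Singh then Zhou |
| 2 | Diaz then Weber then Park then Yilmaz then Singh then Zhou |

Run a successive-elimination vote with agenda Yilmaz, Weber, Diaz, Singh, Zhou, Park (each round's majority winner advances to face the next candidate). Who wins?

Round 1: Yilmaz vs Weber — 4–11, Weber advances.
Round 2: Weber vs Diaz — 8–7, Weber advances.
Round 3: Weber vs Singh — 11–4, Weber advances.
Round 4: Weber vs Zhou — 4–11, Zhou advances.
Round 5: Zhou vs Park — 6–9, Park advances.
Park survives the agenda.

Park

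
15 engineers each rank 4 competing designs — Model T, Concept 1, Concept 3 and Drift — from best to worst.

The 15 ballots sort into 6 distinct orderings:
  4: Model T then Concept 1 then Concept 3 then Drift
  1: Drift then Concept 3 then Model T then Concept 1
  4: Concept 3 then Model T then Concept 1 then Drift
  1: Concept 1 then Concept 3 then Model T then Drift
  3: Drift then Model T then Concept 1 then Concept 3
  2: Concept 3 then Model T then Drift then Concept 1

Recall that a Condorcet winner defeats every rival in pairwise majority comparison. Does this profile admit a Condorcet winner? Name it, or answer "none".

Pairwise majorities:
Model T vs Concept 1: Model T is ranked higher on 4+1+4+3+2 = 14 ballots, Concept 1 on 1. Model T wins 14–1.
Model T vs Concept 3: 4+3 = 7 for Model T, 8 for Concept 3 — Concept 3 by 8–7.
Model T vs Drift: 4+4+1+2 = 11 for Model T, 4 for Drift — Model T by 11–4.
Concept 1 vs Concept 3: 4+1+3 = 8 for Concept 1, 7 for Concept 3 — Concept 1 by 8–7.
Concept 1 vs Drift: Concept 1 is ranked higher on 4+4+1 = 9 ballots, Drift on 6. Concept 1 wins 9–6.
Concept 3 vs Drift: 11 to 4, Concept 3.
No design is unbeaten: Model T loses to Concept 3; Concept 1 loses to Model T; Concept 3 loses to Concept 1; Drift loses to Model T. In particular Model T → Concept 1 → Concept 3 → Model T is a majority cycle — no Condorcet winner exists.

none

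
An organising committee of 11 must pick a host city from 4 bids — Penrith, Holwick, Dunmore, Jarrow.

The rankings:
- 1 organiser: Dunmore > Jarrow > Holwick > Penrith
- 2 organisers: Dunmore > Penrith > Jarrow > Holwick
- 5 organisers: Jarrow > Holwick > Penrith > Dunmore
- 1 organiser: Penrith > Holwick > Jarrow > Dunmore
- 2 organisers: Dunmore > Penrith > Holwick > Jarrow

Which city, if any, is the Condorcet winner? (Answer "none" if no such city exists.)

Jarrow

Pairwise majorities:
Penrith vs Holwick: 2+1+2 = 5 for Penrith, 6 for Holwick — Holwick by 6–5.
Penrith vs Dunmore: 6 to 5, Penrith.
Penrith vs Jarrow: Jarrow, 6–5.
Holwick vs Dunmore: 6 to 5, Holwick.
Holwick vs Jarrow: Holwick preferred on 1+2 = 3 ballots; Jarrow wins 8–3.
Dunmore vs Jarrow: 1+2+2 = 5 for Dunmore, 6 for Jarrow — Jarrow by 6–5.
Only Jarrow has no losses; Jarrow is the Condorcet winner.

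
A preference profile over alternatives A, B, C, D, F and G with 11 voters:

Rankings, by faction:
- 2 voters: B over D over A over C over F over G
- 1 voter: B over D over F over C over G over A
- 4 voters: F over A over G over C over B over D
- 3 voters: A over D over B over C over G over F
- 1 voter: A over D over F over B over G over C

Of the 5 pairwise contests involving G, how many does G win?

0

G against each rival (11 voters):
G vs A: A, 10–1.
G vs B: G preferred on 4 ballots; B wins 7–4.
G vs C: G is ranked higher on 4+1 = 5 ballots, C on 6. C wins 6–5.
G vs D: D wins 7–4.
G vs F: F, 8–3.
G beats no one; loses to A, B, C, D, F — 0 pairwise wins.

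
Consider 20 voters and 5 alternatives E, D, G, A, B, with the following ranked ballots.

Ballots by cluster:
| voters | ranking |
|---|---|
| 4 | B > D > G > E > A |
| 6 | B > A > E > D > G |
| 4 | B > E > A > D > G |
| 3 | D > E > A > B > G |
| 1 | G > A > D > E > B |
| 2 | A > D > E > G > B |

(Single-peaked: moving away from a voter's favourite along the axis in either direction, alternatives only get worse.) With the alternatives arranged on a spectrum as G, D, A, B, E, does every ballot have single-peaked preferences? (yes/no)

no

Axis positions: G=1, D=2, A=3, B=4, E=5.
Cluster 1: ranking walks positions 4-2-1-5-3; D is ranked above A even though A lies between D and the peak B on the axis — preferences dip and rise again. Not single-peaked.
Cluster 2 (peak B at position 4): ranking walks positions 4-3-5-2-1, expanding outward from the peak — single-peaked.
Cluster 3 (peak B at position 4): ranking walks positions 4-5-3-2-1, expanding outward from the peak — single-peaked.
Cluster 4: ranking walks positions 2-5-3-4-1; E is ranked above A even though A lies between E and the peak D on the axis — preferences dip and rise again. Not single-peaked.
Cluster 5: ranking walks positions 1-3-2-5-4; A is ranked above D even though D lies between A and the peak G on the axis — preferences dip and rise again. Not single-peaked.
Cluster 6: ranking walks positions 3-2-5-1-4; E is ranked above B even though B lies between E and the peak A on the axis — preferences dip and rise again. Not single-peaked.
Cluster 1 violates single-peakedness, so the profile is not single-peaked on this axis.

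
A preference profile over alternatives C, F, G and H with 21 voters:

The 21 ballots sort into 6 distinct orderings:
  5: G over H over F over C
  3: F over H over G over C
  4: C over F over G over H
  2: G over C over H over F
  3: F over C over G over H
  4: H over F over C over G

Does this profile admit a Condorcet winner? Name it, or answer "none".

Head-to-head results (21 voters):
C vs F: 6 to 15, F.
C vs G: C is ranked higher on 4+3+4 = 11 ballots, G on 10. C wins 11–10.
C vs H: C preferred on 4+2+3 = 9 ballots; H wins 12–9.
F vs G: F wins 14–7.
F vs H: 3+4+3 = 10 for F, 11 for H — H by 11–10.
G vs H: G preferred on 5+4+2+3 = 14 ballots; G wins 14–7.
Each alternative drops at least one matchup (C loses to F; F loses to H; G loses to C; H loses to G); the cycle C → G → H → C rules out a Condorcet winner.

none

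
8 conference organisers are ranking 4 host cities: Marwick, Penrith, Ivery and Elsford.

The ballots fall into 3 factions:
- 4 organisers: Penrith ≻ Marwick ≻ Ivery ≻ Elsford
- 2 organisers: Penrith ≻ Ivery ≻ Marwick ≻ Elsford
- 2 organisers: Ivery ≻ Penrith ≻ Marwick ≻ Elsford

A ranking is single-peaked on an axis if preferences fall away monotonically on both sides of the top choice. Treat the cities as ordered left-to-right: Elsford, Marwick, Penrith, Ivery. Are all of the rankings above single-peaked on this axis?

yes

Axis positions: Elsford=1, Marwick=2, Penrith=3, Ivery=4.
Faction 1 (peak Penrith at position 3): ranking walks positions 3-2-4-1, expanding outward from the peak — single-peaked.
Faction 2 (peak Penrith at position 3): ranking walks positions 3-4-2-1, expanding outward from the peak — single-peaked.
Faction 3 (peak Ivery at position 4): ranking walks positions 4-3-2-1, expanding outward from the peak — single-peaked.
Every ranking is single-peaked on this axis.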